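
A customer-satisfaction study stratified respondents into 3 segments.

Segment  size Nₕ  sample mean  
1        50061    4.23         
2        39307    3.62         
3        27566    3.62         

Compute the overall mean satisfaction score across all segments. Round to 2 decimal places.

N = 116934; weights Wₕ = Nₕ/N = (0.4281, 0.3361, 0.2357).
x̄_st = Σ Wₕ·x̄ₕ = 0.4281·4.23 + 0.3361·3.62 + 0.2357·3.62 ≈ 3.8811...
→ 3.88.

3.88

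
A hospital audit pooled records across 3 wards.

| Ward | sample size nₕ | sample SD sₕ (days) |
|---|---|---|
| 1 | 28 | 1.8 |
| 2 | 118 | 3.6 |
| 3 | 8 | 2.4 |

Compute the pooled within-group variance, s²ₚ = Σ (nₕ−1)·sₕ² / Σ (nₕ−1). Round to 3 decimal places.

10.888

Degrees of freedom: 27 + 117 + 7 = 151.
Σ(nₕ−1)sₕ² = 27·3.24 + 117·12.96 + 7·5.76 = 1644.12.
s²ₚ = 1644.12 / 151 = 10.88821... → 10.888.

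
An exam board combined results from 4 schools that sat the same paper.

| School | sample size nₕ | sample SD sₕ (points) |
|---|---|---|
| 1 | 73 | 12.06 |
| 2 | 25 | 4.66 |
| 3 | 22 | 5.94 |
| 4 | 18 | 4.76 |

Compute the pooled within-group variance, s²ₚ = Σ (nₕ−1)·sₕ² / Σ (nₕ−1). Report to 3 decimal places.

90.442

Degrees of freedom: 72 + 24 + 21 + 17 = 134.
Σ(nₕ−1)sₕ² = 72·145.4436 + 24·21.7156 + 21·35.2836 + 17·22.6576 = 12119.2484.
s²ₚ = 12119.2484 / 134 = 90.44215... → 90.442.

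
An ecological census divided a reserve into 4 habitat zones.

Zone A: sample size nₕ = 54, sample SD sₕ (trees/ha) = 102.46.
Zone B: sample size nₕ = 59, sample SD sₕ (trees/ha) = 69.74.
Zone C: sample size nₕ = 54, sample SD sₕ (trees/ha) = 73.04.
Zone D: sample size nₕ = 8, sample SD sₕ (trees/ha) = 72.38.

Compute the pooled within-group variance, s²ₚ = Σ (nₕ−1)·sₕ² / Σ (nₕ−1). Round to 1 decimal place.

6771.4

A: (54−1)·102.46² = 53·10498.0516 = 556396.7348
B: (59−1)·69.74² = 58·4863.6676 = 282092.7208
C: (54−1)·73.04² = 53·5334.8416 = 282746.6048
D: (8−1)·72.38² = 7·5238.8644 = 36672.0508
Numerator = 1157908.1112; denominator = Σ(nₕ−1) = 171.
s²ₚ = 1157908.1112/171 = 6771.392... → 6771.4.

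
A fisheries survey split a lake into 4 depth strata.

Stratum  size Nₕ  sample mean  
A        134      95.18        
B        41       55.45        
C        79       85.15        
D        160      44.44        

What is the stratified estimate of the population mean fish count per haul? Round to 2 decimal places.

69.72

N = 134 + 41 + 79 + 160 = 414.
Overall mean = Σ (Nₕ/N)·x̄ₕ — weight by population share, not a simple average.
Σ Nₕx̄ₕ = 134·95.18 + 41·55.45 + 79·85.15 + 160·44.44 = 12754.12 + 2273.45 + 6726.85 + 7110.4 = 28864.82.
Divide by N: 28864.82 / 414 = 69.7218... → 69.72.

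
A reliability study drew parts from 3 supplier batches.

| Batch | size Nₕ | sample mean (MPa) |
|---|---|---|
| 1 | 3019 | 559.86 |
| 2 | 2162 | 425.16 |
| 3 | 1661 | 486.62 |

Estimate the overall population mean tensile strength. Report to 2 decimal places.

499.52

x̄_st = (Σ Nₕx̄ₕ) / (Σ Nₕ) = (3019·559.86 + 2162·425.16 + 1661·486.62) / 6842
= 3417689.08 / 6842 = 499.5161... → 499.52.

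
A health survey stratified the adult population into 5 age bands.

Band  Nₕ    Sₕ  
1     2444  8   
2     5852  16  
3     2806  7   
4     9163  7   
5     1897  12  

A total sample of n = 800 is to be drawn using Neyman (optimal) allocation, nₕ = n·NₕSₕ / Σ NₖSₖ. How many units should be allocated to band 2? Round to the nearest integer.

341

1: NₕSₕ = 2444·8 = 19552
2: NₕSₕ = 5852·16 = 93632
3: NₕSₕ = 2806·7 = 19642
4: NₕSₕ = 9163·7 = 64141
5: NₕSₕ = 1897·12 = 22764
Σ NₕSₕ = 219731.
n_2 = 800·93632/219731 = 340.897... → 341.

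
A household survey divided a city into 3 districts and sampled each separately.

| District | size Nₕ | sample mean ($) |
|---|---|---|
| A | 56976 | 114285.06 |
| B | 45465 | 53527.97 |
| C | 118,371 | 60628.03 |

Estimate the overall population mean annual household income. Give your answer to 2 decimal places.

x̄_st = (Σ Nₕx̄ₕ) / (Σ Nₕ) = (56976·114285.06 + 45465·53527.97 + 118371·60628.03) / 220812
= 16121755273.74 / 220812 = 73011.2280... → 73011.23.

73011.23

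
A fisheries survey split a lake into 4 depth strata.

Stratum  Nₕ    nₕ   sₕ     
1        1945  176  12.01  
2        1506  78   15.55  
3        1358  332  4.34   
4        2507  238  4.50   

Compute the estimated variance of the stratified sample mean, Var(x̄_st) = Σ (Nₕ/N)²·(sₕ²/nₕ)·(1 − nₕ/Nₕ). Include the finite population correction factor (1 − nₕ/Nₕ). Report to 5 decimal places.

0.18776

N = 7316; Wₕ = Nₕ/N.
stratum 1: (1945/7316)²·12.01²/176·(1 − 176/1945) = 0.05268335
stratum 2: (1506/7316)²·15.55²/78·(1 − 78/1506) = 0.12455810
stratum 3: (1358/7316)²·4.34²/332·(1 − 332/1358) = 0.00147687
stratum 4: (2507/7316)²·4.50²/238·(1 − 238/2507) = 0.00904252
Sum = 0.18776084 → 0.18776.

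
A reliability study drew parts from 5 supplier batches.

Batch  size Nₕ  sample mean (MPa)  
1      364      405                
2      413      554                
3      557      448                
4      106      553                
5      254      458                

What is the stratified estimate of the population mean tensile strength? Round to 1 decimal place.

472.7

N = 1694; weights Wₕ = Nₕ/N = (0.2149, 0.2438, 0.3288, 0.0626, 0.1499).
x̄_st = Σ Wₕ·x̄ₕ = 0.2149·405 + 0.2438·554 + 0.3288·448 + 0.0626·553 + 0.1499·458 ≈ 472.673...
→ 472.7.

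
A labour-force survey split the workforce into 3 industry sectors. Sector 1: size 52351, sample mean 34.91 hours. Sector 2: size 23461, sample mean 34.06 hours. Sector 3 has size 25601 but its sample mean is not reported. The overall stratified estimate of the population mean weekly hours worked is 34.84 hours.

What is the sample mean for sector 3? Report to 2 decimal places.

35.41

N = 52351 + 23461 + 25601 = 101413.
Overall total = μ·N = 34.84·101413 = 3533228.92.
Subtract the known strata: 52351·34.91 + 23461·34.06 = 2626655.07.
Remaining total for sector 3: 3533228.92 − 2626655.07 = 906573.85.
Divide by its size: 906573.85 / 25601 = 35.4117... → 35.41.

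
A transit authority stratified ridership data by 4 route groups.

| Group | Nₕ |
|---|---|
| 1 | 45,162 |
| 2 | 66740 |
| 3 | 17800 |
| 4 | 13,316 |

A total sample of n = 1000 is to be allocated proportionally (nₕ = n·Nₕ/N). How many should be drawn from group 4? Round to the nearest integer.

93

Share of group 4 = 13316/143018 = 0.09311.
Allocate 1000 × 0.09311 = 93.107... → 93.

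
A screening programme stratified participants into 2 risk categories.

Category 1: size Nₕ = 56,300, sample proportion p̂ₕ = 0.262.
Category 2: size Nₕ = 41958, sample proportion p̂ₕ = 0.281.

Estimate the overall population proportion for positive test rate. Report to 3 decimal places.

0.270

Wₕ = Nₕ/N with N = 98258: 0.5730, 0.4270.
p̂_st = 0.5730·0.262 + 0.4270·0.281 ≈ 0.27011... → 0.270.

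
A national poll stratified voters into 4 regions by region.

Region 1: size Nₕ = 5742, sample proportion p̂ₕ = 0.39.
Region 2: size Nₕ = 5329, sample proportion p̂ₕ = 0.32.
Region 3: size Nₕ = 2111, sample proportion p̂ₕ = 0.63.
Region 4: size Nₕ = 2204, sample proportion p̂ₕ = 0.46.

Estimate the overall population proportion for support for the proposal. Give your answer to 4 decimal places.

N = 5742 + 5329 + 2111 + 2204 = 15386.
Overall proportion = Σ (Nₕ/N)·p̂ₕ.
Σ Nₕp̂ₕ = 2239.38 + 1705.28 + 1329.93 + 1013.84 = 6288.43.
6288.43 / 15386 = 0.408711... → 0.4087.

0.4087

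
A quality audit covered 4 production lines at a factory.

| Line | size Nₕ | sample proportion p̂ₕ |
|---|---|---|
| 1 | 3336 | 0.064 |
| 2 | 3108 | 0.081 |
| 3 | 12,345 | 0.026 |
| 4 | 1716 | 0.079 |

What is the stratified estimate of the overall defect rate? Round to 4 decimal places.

N = 3336 + 3108 + 12345 + 1716 = 20505.
Overall proportion = Σ (Nₕ/N)·p̂ₕ.
Σ Nₕp̂ₕ = 213.504 + 251.748 + 320.97 + 135.564 = 921.786.
921.786 / 20505 = 0.044954... → 0.0450.

0.0450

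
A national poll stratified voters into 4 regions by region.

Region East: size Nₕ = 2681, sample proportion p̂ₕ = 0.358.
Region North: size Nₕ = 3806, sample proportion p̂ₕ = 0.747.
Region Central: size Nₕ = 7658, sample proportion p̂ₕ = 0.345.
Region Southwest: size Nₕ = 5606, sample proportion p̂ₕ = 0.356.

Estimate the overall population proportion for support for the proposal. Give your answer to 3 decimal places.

0.427

Wₕ = Nₕ/N with N = 19751: 0.1357, 0.1927, 0.3877, 0.2838.
p̂_st = 0.1357·0.358 + 0.1927·0.747 + 0.3877·0.345 + 0.2838·0.356 ≈ 0.42735... → 0.427.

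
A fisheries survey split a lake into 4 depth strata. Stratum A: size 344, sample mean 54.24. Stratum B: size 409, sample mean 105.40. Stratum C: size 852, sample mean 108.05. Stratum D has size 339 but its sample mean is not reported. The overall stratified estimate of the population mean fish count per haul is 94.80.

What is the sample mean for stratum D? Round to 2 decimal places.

Σ Nₕx̄ₕ = N·μ, so 339·x̄_D = 1944·94.80 − (344·54.24 + 409·105.40 + 852·108.05).
= 184291.2 − 153825.76 = 30465.44.
x̄_D = 30465.44 / 339 = 89.8686... → 89.87.

89.87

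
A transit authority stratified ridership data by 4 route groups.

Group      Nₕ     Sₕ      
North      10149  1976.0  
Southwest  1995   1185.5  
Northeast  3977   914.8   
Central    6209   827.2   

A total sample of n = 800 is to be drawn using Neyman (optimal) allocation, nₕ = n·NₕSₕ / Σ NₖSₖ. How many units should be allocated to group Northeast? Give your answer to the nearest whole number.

North: NₕSₕ = 10149·1976.0 = 20054424
Southwest: NₕSₕ = 1995·1185.5 = 2365072.5
Northeast: NₕSₕ = 3977·914.8 = 3638159.6
Central: NₕSₕ = 6209·827.2 = 5136084.8
Σ NₕSₕ = 31193740.9.
n_Northeast = 800·3638159.6/31193740.9 = 93.305... → 93.

93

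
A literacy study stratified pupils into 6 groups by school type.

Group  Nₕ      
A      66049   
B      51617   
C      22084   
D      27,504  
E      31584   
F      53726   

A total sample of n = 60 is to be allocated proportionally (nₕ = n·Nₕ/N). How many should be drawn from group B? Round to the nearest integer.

N = 66049 + 51617 + 22084 + 27504 + 31584 + 53726 = 252564.
n_B = 60·51617/252564 = 12.262... → 12.

12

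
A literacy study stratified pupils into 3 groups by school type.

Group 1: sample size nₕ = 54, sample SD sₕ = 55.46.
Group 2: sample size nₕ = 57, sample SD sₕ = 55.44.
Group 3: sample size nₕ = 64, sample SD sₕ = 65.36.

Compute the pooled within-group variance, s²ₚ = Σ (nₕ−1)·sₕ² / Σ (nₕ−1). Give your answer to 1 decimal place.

Degrees of freedom: 53 + 56 + 63 = 172.
Σ(nₕ−1)sₕ² = 53·3075.8116 + 56·3073.5936 + 63·4271.9296 = 604270.8212.
s²ₚ = 604270.8212 / 172 = 3513.202... → 3513.2.

3513.2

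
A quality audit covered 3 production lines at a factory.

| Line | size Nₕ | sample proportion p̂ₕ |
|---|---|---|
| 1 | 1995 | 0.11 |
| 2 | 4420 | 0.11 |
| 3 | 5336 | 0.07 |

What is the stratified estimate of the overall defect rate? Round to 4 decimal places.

N = 1995 + 4420 + 5336 = 11751.
Overall proportion = Σ (Nₕ/N)·p̂ₕ.
Σ Nₕp̂ₕ = 219.45 + 486.2 + 373.52 = 1079.17.
1079.17 / 11751 = 0.091836... → 0.0918.

0.0918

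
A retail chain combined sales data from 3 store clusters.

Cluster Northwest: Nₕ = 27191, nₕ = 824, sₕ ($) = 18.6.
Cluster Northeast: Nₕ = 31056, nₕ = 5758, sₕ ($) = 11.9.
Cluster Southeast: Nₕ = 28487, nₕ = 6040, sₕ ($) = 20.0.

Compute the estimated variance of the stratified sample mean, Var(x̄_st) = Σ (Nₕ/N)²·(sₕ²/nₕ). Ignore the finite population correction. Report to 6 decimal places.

N = 86734. Term for each stratum: Wₕ²sₕ²/nₕ.
Var(x̄_st) = 0.041263901 + 0.003153077 + 0.007143939 = 0.051560917 → 0.051561.

0.051561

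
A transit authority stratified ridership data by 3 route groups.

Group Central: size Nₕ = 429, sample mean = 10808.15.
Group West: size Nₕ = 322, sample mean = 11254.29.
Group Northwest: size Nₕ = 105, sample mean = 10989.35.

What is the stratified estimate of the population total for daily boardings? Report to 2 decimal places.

9414459.48

Central: 429·10808.15 = 4636696.35
West: 322·11254.29 = 3623881.38
Northwest: 105·10989.35 = 1153881.75
τ̂ = Σ Nₕx̄ₕ = 9414459.48.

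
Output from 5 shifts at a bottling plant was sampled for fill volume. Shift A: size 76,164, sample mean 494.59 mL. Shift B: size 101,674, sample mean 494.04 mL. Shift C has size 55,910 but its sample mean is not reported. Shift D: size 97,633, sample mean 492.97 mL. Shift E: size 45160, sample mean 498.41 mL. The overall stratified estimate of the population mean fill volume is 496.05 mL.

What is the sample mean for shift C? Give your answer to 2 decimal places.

Σ Nₕx̄ₕ = N·μ, so 55910·x̄_C = 376541·496.05 − (76164·494.59 + 101674·494.04 + 97633·492.97 + 45160·498.41).
= 186783163.05 − 158539311.33 = 28243851.72.
x̄_C = 28243851.72 / 55910 = 505.1664... → 505.17.

505.17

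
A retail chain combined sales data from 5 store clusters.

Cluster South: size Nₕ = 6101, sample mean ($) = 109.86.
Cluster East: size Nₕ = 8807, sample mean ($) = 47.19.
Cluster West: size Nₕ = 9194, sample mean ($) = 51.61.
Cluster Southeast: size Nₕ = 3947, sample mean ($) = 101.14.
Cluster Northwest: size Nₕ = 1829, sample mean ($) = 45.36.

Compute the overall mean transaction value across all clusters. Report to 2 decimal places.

68.36

N = 6101 + 8807 + 9194 + 3947 + 1829 = 29878.
Overall mean = Σ (Nₕ/N)·x̄ₕ — weight by population share, not a simple average.
Σ Nₕx̄ₕ = 6101·109.86 + 8807·47.19 + 9194·51.61 + 3947·101.14 + 1829·45.36 = 670255.86 + 415602.33 + 474502.34 + 399199.58 + 82963.44 = 2042523.55.
Divide by N: 2042523.55 / 29878 = 68.3621... → 68.36.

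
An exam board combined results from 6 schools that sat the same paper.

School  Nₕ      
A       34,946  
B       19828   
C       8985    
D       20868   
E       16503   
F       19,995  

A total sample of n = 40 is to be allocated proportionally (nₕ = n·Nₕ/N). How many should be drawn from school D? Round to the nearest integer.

7

Share of school D = 20868/121125 = 0.17228.
Allocate 40 × 0.17228 = 6.891... → 7.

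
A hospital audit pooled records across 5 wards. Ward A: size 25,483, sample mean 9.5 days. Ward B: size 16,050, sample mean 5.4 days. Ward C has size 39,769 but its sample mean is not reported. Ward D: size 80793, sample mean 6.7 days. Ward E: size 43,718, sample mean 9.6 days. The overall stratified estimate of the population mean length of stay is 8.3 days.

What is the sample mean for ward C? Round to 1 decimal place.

10.5

Σ Nₕx̄ₕ = N·μ, so 39769·x̄_C = 205813·8.3 − (25483·9.5 + 16050·5.4 + 80793·6.7 + 43718·9.6).
= 1708247.9 − 1289764.4 = 418483.5.
x̄_C = 418483.5 / 39769 = 10.523... → 10.5.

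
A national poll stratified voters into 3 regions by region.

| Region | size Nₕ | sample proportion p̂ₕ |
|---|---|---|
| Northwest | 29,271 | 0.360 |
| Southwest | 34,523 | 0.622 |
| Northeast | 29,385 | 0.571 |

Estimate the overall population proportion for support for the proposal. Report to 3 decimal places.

N = 29271 + 34523 + 29385 = 93179.
Overall proportion = Σ (Nₕ/N)·p̂ₕ.
Σ Nₕp̂ₕ = 10537.56 + 21473.306 + 16778.835 = 48789.701.
48789.701 / 93179 = 0.52361... → 0.524.

0.524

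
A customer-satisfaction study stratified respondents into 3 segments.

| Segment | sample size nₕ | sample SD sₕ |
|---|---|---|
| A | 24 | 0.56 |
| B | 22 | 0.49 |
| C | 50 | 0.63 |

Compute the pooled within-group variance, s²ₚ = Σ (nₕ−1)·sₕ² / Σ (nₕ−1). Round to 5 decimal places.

0.34089

A: (24−1)·0.56² = 23·0.3136 = 7.2128
B: (22−1)·0.49² = 21·0.2401 = 5.0421
C: (50−1)·0.63² = 49·0.3969 = 19.4481
Numerator = 31.703; denominator = Σ(nₕ−1) = 93.
s²ₚ = 31.703/93 = 0.3408925... → 0.34089.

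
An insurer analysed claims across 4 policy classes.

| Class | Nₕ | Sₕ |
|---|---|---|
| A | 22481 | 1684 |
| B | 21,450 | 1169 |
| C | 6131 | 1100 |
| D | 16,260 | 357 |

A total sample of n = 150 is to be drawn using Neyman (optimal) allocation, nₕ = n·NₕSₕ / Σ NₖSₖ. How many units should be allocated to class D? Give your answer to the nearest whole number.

Σ NₕSₕ = 22481·1684 + 21450·1169 + 6131·1100 + 16260·357 = 75481974.
Share for D: 5804820/75481974 = 0.07690.
n_D = 150 × 0.07690 = 11.536... → 12.

12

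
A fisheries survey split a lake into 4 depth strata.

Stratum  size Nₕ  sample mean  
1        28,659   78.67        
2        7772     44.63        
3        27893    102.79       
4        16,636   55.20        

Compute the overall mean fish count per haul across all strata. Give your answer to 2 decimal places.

N = 28659 + 7772 + 27893 + 16636 = 80960.
Weight each subgroup mean by Nₕ/N and sum.
Σ Nₕx̄ₕ = 28659·78.67 + 7772·44.63 + 27893·102.79 + 16636·55.20 = 2254603.53 + 346864.36 + 2867121.47 + 918307.2 = 6386896.56.
Divide by N: 6386896.56 / 80960 = 78.8895... → 78.89.

78.89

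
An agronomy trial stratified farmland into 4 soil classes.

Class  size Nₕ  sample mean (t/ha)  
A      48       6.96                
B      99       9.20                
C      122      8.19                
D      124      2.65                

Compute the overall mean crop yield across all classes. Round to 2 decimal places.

N = 48 + 99 + 122 + 124 = 393.
The stratified mean weights each stratum mean by its population share Nₕ/N.
Σ Nₕx̄ₕ = 48·6.96 + 99·9.20 + 122·8.19 + 124·2.65 = 334.08 + 910.8 + 999.18 + 328.6 = 2572.66.
Divide by N: 2572.66 / 393 = 6.5462... → 6.55.

6.55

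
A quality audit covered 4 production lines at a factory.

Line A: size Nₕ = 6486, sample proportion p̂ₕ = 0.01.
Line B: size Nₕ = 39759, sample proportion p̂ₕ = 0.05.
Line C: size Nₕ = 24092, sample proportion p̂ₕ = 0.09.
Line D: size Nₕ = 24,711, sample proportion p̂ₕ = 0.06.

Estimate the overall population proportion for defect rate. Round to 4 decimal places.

Wₕ = Nₕ/N with N = 95048: 0.0682, 0.4183, 0.2535, 0.2600.
p̂_st = 0.0682·0.01 + 0.4183·0.05 + 0.2535·0.09 + 0.2600·0.06 ≈ 0.060009... → 0.0600.

0.0600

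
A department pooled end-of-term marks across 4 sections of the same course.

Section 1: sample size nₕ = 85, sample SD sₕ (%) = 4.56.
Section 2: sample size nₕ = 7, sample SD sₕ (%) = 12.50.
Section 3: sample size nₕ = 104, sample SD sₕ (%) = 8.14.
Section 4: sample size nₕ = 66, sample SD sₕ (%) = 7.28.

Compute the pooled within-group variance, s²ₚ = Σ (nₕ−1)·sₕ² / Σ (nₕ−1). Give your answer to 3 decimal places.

Degrees of freedom: 84 + 6 + 103 + 65 = 258.
Σ(nₕ−1)sₕ² = 84·20.7936 + 6·156.25 + 103·66.2596 + 65·52.9984 = 12953.7972.
s²ₚ = 12953.7972 / 258 = 50.20852... → 50.209.

50.209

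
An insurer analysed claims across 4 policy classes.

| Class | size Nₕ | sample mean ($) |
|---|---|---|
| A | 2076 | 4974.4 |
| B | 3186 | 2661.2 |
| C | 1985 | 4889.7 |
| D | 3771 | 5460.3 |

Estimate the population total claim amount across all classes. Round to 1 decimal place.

Estimate total by summing Nₕ·x̄ₕ over strata.
2076·4974.4 + 3186·2661.2 + 1985·4889.7 + 3771·5460.3 = 10326854.4 + 8478583.2 + 9706054.5 + 20590791.3 = 49102283.4.

49102283.4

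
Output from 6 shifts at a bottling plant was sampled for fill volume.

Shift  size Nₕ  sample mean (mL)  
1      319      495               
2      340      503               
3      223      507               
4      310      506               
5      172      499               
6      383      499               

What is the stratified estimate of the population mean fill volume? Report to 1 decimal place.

N = 1747; weights Wₕ = Nₕ/N = (0.1826, 0.1946, 0.1276, 0.1774, 0.0985, 0.2192).
x̄_st = Σ Wₕ·x̄ₕ = 0.1826·495 + 0.1946·503 + 0.1276·507 + 0.1774·506 + 0.0985·499 + 0.2192·499 ≈ 501.311...
→ 501.3.

501.3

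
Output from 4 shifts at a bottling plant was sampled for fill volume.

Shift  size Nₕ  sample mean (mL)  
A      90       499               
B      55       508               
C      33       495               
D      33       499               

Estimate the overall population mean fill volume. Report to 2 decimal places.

500.72

x̄_st = (Σ Nₕx̄ₕ) / (Σ Nₕ) = (90·499 + 55·508 + 33·495 + 33·499) / 211
= 105652 / 211 = 500.7204... → 500.72.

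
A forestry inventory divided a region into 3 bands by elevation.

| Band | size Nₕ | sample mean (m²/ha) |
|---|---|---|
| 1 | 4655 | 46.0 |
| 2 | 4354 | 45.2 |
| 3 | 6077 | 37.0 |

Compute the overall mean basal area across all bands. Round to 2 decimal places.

x̄_st = (Σ Nₕx̄ₕ) / (Σ Nₕ) = (4655·46.0 + 4354·45.2 + 6077·37.0) / 15086
= 635779.8 / 15086 = 42.1437... → 42.14.

42.14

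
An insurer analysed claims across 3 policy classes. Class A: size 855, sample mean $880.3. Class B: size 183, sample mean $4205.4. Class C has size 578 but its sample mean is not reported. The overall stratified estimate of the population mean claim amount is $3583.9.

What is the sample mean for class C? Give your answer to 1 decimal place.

N = 855 + 183 + 578 = 1616.
Overall total = μ·N = 3583.9·1616 = 5791582.4.
Subtract the known strata: 855·880.3 + 183·4205.4 = 1522244.7.
Remaining total for class C: 5791582.4 − 1522244.7 = 4269337.7.
Divide by its size: 4269337.7 / 578 = 7386.397... → 7386.4.

7386.4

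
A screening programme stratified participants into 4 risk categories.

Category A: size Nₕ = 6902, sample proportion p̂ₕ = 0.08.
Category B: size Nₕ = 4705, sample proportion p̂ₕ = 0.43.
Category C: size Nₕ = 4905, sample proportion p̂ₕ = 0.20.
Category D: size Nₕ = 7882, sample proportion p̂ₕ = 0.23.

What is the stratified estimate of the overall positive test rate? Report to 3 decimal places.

Wₕ = Nₕ/N with N = 24394: 0.2829, 0.1929, 0.2011, 0.3231.
p̂_st = 0.2829·0.08 + 0.1929·0.43 + 0.2011·0.20 + 0.3231·0.23 ≈ 0.22010... → 0.220.

0.220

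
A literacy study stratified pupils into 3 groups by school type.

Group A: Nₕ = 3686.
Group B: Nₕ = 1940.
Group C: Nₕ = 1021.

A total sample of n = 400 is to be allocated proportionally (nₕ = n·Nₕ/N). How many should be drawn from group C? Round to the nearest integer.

N = 3686 + 1940 + 1021 = 6647.
n_C = 400·1021/6647 = 61.441... → 61.

61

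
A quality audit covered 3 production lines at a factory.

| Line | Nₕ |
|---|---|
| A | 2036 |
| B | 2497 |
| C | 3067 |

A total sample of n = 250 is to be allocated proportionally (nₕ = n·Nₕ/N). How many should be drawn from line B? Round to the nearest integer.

N = 2036 + 2497 + 3067 = 7600.
n_B = 250·2497/7600 = 82.138... → 82.

82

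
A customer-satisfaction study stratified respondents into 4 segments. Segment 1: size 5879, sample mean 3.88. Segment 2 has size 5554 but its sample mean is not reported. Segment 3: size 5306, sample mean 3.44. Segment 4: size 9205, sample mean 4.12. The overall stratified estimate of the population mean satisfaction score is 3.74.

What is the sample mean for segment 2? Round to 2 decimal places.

3.25

N = 5879 + 5554 + 5306 + 9205 = 25944.
Overall total = μ·N = 3.74·25944 = 97030.56.
Subtract the known strata: 5879·3.88 + 5306·3.44 + 9205·4.12 = 78987.76.
Remaining total for segment 2: 97030.56 − 78987.76 = 18042.8.
Divide by its size: 18042.8 / 5554 = 3.2486... → 3.25.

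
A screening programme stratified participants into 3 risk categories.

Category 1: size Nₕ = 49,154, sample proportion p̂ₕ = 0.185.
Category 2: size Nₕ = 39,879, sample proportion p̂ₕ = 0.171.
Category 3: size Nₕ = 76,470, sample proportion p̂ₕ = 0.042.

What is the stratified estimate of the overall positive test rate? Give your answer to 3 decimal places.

0.116

Wₕ = Nₕ/N with N = 165503: 0.2970, 0.2410, 0.4620.
p̂_st = 0.2970·0.185 + 0.2410·0.171 + 0.4620·0.042 ≈ 0.11555... → 0.116.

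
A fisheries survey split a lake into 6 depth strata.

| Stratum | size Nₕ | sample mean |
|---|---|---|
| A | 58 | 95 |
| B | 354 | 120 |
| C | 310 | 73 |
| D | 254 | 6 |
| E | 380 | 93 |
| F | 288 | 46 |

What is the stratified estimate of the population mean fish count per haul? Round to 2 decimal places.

73.44

x̄_st = (Σ Nₕx̄ₕ) / (Σ Nₕ) = (58·95 + 354·120 + 310·73 + 254·6 + 380·93 + 288·46) / 1644
= 120732 / 1644 = 73.4380... → 73.44.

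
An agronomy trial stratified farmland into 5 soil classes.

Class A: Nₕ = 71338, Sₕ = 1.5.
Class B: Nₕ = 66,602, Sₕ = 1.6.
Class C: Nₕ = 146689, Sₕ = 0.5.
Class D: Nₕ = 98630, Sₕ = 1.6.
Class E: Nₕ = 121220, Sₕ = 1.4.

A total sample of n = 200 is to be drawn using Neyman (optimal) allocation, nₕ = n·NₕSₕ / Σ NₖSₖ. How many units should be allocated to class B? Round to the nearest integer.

Σ NₕSₕ = 71338·1.5 + 66602·1.6 + 146689·0.5 + 98630·1.6 + 121220·1.4 = 614430.7.
Share for B: 106563.2/614430.7 = 0.17343.
n_B = 200 × 0.17343 = 34.687... → 35.

35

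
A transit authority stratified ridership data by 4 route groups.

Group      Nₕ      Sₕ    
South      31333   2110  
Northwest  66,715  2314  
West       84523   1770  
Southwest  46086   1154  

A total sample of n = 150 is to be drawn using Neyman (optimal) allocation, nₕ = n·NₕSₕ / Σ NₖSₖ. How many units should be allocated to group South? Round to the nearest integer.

Σ NₕSₕ = 31333·2110 + 66715·2314 + 84523·1770 + 46086·1154 = 423280094.
Share for South: 66112630/423280094 = 0.15619.
n_South = 150 × 0.15619 = 23.429... → 23.

23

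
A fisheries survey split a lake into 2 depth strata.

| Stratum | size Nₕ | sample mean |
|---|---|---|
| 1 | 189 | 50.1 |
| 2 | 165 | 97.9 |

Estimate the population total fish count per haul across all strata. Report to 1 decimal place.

Estimate total by summing Nₕ·x̄ₕ over strata.
189·50.1 + 165·97.9 = 9468.9 + 16153.5 = 25622.4.

25622.4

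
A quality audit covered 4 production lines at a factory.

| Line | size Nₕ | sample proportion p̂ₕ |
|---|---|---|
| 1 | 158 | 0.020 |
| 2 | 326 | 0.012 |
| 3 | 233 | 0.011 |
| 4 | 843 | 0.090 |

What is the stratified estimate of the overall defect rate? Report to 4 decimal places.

0.0548

N = 158 + 326 + 233 + 843 = 1560.
Overall proportion = Σ (Nₕ/N)·p̂ₕ.
Σ Nₕp̂ₕ = 3.16 + 3.912 + 2.563 + 75.87 = 85.505.
85.505 / 1560 = 0.054811... → 0.0548.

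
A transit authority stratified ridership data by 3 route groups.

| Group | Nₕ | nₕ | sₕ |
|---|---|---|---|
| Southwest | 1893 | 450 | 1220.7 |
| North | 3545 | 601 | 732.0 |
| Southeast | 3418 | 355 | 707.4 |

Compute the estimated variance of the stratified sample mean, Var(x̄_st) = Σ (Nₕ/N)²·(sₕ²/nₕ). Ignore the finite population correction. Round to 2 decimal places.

504.13

N = 8856. Term for each stratum: Wₕ²sₕ²/nₕ.
Var(x̄_st) = 151.29737 + 142.85813 + 209.97648 = 504.13198 → 504.13.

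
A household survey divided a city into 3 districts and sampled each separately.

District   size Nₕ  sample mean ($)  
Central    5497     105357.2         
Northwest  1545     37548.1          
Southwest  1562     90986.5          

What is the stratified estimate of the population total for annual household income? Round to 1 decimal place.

779281255.9

Population total = Σ Nₕ·x̄ₕ (each stratum's size times its mean).
5497·105357.2 + 1545·37548.1 + 1562·90986.5 = 579148528.4 + 58011814.5 + 142120913 = 779281255.9.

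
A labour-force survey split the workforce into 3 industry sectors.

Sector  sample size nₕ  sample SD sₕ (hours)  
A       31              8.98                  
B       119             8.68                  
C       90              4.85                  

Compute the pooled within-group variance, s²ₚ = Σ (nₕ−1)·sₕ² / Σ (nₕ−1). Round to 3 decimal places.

56.553

Degrees of freedom: 30 + 118 + 89 = 237.
Σ(nₕ−1)sₕ² = 30·80.6404 + 118·75.3424 + 89·23.5225 = 13403.1177.
s²ₚ = 13403.1177 / 237 = 56.55324... → 56.553.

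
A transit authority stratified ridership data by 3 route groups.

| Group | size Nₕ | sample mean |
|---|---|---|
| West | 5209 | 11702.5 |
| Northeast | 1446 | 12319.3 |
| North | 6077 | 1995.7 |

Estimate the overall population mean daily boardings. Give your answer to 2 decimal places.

7139.48

N = 5209 + 1446 + 6077 = 12732.
Overall mean = Σ (Nₕ/N)·x̄ₕ — weight by population share, not a simple average.
Σ Nₕx̄ₕ = 5209·11702.5 + 1446·12319.3 + 6077·1995.7 = 60958322.5 + 17813707.8 + 12127868.9 = 90899899.2.
Divide by N: 90899899.2 / 12732 = 7139.4831... → 7139.48.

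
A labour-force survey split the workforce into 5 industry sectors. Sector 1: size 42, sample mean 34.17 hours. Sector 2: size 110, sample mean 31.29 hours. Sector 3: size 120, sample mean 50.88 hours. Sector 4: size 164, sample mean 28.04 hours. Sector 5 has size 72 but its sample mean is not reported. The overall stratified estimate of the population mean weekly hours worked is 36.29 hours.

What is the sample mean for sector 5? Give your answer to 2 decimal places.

N = 42 + 110 + 120 + 164 + 72 = 508.
Overall total = μ·N = 36.29·508 = 18435.32.
Subtract the known strata: 42·34.17 + 110·31.29 + 120·50.88 + 164·28.04 = 15581.2.
Remaining total for sector 5: 18435.32 − 15581.2 = 2854.12.
Divide by its size: 2854.12 / 72 = 39.6406... → 39.64.

39.64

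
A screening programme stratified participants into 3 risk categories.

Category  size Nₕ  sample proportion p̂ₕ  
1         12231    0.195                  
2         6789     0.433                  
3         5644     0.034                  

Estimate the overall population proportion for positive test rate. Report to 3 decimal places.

Wₕ = Nₕ/N with N = 24664: 0.4959, 0.2753, 0.2288.
p̂_st = 0.4959·0.195 + 0.2753·0.433 + 0.2288·0.034 ≈ 0.22367... → 0.224.

0.224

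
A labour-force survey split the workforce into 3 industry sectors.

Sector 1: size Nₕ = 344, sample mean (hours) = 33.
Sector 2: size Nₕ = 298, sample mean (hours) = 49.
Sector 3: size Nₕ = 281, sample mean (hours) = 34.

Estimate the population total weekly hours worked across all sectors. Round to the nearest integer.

1: 344·33 = 11352
2: 298·49 = 14602
3: 281·34 = 9554
τ̂ = Σ Nₕx̄ₕ = 35508.

35508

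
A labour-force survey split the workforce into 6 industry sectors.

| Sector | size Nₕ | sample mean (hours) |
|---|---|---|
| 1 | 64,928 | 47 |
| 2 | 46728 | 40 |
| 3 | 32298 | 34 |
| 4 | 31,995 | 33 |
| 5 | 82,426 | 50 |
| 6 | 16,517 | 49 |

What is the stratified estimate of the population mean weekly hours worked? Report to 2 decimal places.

x̄_st = (Σ Nₕx̄ₕ) / (Σ Nₕ) = (64928·47 + 46728·40 + 32298·34 + 31995·33 + 82426·50 + 16517·49) / 274892
= 12005336 / 274892 = 43.6729... → 43.67.

43.67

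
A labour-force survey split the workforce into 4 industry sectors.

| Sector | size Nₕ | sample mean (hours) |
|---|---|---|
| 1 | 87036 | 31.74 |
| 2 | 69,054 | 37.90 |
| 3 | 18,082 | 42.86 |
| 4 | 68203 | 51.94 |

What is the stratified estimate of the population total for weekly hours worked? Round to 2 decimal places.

9697127.58

Population total = Σ Nₕ·x̄ₕ (each stratum's size times its mean).
87036·31.74 + 69054·37.90 + 18082·42.86 + 68203·51.94 = 2762522.64 + 2617146.6 + 774994.52 + 3542463.82 = 9697127.58.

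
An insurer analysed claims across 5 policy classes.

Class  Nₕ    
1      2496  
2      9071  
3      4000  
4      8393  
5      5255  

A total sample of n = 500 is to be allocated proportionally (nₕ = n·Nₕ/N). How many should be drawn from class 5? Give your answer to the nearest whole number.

Share of class 5 = 5255/29215 = 0.17987.
Allocate 500 × 0.17987 = 89.937... → 90.

90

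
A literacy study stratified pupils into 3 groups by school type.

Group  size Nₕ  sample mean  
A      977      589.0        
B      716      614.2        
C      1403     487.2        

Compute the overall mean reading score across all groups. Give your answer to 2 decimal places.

548.70

N = 3096; weights Wₕ = Nₕ/N = (0.3156, 0.2313, 0.4532).
x̄_st = Σ Wₕ·x̄ₕ = 0.3156·589.0 + 0.2313·614.2 + 0.4532·487.2 ≈ 548.6957...
→ 548.70.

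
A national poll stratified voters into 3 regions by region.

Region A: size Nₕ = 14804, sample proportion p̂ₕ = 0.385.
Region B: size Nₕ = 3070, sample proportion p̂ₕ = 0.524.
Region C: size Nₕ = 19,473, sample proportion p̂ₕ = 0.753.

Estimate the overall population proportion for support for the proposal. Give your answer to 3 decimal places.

0.588

Wₕ = Nₕ/N with N = 37347: 0.3964, 0.0822, 0.5214.
p̂_st = 0.3964·0.385 + 0.0822·0.524 + 0.5214·0.753 ≈ 0.58830... → 0.588.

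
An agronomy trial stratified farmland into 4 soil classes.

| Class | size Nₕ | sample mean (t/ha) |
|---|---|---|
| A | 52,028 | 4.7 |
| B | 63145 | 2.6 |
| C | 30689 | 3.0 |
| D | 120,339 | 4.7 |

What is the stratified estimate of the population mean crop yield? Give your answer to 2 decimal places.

4.01

N = 52028 + 63145 + 30689 + 120339 = 266201.
The stratified mean weights each stratum mean by its population share Nₕ/N.
Σ Nₕx̄ₕ = 52028·4.7 + 63145·2.6 + 30689·3.0 + 120339·4.7 = 244531.6 + 164177 + 92067 + 565593.3 = 1066368.9.
Divide by N: 1066368.9 / 266201 = 4.0059... → 4.01.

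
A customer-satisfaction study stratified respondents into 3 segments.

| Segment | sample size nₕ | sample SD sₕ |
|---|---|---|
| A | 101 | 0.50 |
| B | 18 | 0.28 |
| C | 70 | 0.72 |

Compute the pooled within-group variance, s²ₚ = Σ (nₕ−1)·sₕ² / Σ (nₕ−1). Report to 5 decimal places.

0.33388

A: (101−1)·0.50² = 100·0.25 = 25
B: (18−1)·0.28² = 17·0.0784 = 1.3328
C: (70−1)·0.72² = 69·0.5184 = 35.7696
Numerator = 62.1024; denominator = Σ(nₕ−1) = 186.
s²ₚ = 62.1024/186 = 0.3338839... → 0.33388.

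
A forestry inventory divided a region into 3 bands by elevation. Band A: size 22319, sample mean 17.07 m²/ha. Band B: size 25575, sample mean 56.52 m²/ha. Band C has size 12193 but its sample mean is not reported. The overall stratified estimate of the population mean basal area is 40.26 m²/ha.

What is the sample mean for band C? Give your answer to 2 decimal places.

N = 22319 + 25575 + 12193 = 60087.
Overall total = μ·N = 40.26·60087 = 2419102.62.
Subtract the known strata: 22319·17.07 + 25575·56.52 = 1826484.33.
Remaining total for band C: 2419102.62 − 1826484.33 = 592618.29.
Divide by its size: 592618.29 / 12193 = 48.6032... → 48.60.

48.60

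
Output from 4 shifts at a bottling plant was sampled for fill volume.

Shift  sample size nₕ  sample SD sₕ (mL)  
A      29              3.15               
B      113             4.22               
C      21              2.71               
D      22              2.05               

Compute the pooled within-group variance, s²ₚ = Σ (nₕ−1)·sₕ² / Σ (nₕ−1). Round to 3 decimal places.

Degrees of freedom: 28 + 112 + 20 + 21 = 181.
Σ(nₕ−1)sₕ² = 28·9.9225 + 112·17.8084 + 20·7.3441 + 21·4.2025 = 2507.5053.
s²ₚ = 2507.5053 / 181 = 13.85362... → 13.854.

13.854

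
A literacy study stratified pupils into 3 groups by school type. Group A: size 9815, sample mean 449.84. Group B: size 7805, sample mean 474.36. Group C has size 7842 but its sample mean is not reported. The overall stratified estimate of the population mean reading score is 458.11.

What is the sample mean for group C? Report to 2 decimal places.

452.29

Σ Nₕx̄ₕ = N·μ, so 7842·x̄_C = 25462·458.11 − (9815·449.84 + 7805·474.36).
= 11664396.82 − 8117559.4 = 3546837.42.
x̄_C = 3546837.42 / 7842 = 452.2874... → 452.29.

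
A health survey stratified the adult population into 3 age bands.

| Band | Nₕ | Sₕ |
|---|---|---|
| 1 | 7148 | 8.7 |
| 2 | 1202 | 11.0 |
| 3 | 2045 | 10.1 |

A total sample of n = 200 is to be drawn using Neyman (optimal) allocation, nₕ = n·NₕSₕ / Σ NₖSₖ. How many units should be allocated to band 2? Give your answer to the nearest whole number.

1: NₕSₕ = 7148·8.7 = 62187.6
2: NₕSₕ = 1202·11.0 = 13222
3: NₕSₕ = 2045·10.1 = 20654.5
Σ NₕSₕ = 96064.1.
n_2 = 200·13222/96064.1 = 27.527... → 28.

28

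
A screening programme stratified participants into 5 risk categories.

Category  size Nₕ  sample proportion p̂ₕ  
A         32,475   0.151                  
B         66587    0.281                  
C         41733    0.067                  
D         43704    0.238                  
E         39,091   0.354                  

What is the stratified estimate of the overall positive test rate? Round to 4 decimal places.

Wₕ = Nₕ/N with N = 223590: 0.1452, 0.2978, 0.1866, 0.1955, 0.1748.
p̂_st = 0.1452·0.151 + 0.2978·0.281 + 0.1866·0.067 + 0.1955·0.238 + 0.1748·0.354 ≈ 0.226533... → 0.2265.

0.2265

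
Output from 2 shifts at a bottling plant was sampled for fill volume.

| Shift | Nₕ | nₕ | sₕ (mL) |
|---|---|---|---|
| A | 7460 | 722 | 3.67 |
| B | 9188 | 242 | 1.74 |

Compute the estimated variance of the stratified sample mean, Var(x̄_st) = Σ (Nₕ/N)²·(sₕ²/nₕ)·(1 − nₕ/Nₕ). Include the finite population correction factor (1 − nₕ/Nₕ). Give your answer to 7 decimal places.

0.0070936

N = 16648; Wₕ = Nₕ/N.
shift A: (7460/16648)²·3.67²/722·(1 − 722/7460) = 0.0033833009
shift B: (9188/16648)²·1.74²/242·(1 − 242/9188) = 0.0037102987
Sum = 0.0070935997 → 0.0070936.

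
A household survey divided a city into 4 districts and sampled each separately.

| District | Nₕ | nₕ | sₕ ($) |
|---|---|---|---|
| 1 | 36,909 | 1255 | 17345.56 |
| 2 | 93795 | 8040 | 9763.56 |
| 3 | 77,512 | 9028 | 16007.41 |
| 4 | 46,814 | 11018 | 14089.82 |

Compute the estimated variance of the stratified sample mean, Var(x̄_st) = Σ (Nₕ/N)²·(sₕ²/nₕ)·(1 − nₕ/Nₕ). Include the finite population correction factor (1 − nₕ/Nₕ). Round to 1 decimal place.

N = 255030; Wₕ = Nₕ/N.
district 1: (36909/255030)²·17345.56²/1255·(1 − 1255/36909) = 4850.5493
district 2: (93795/255030)²·9763.56²/8040·(1 − 8040/93795) = 1466.2801
district 3: (77512/255030)²·16007.41²/9028·(1 − 9028/77512) = 2316.4669
district 4: (46814/255030)²·14089.82²/11018·(1 − 11018/46814) = 464.2328
Sum = 9097.5292 → 9097.5.

9097.5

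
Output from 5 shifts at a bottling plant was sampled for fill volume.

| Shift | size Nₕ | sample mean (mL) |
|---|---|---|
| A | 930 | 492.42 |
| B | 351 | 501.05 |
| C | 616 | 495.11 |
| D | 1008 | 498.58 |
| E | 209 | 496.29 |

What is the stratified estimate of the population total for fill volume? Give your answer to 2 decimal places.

1545100.16

A: 930·492.42 = 457950.6
B: 351·501.05 = 175868.55
C: 616·495.11 = 304987.76
D: 1008·498.58 = 502568.64
E: 209·496.29 = 103724.61
τ̂ = Σ Nₕx̄ₕ = 1545100.16.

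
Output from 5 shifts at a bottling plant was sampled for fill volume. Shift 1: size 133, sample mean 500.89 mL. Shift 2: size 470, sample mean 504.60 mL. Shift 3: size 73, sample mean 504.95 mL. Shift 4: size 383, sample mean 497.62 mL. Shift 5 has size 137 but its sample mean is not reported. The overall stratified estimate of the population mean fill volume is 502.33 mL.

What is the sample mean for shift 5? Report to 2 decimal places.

507.71

N = 133 + 470 + 73 + 383 + 137 = 1196.
Overall total = μ·N = 502.33·1196 = 600786.68.
Subtract the known strata: 133·500.89 + 470·504.60 + 73·504.95 + 383·497.62 = 531230.18.
Remaining total for shift 5: 600786.68 − 531230.18 = 69556.5.
Divide by its size: 69556.5 / 137 = 507.7117... → 507.71.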